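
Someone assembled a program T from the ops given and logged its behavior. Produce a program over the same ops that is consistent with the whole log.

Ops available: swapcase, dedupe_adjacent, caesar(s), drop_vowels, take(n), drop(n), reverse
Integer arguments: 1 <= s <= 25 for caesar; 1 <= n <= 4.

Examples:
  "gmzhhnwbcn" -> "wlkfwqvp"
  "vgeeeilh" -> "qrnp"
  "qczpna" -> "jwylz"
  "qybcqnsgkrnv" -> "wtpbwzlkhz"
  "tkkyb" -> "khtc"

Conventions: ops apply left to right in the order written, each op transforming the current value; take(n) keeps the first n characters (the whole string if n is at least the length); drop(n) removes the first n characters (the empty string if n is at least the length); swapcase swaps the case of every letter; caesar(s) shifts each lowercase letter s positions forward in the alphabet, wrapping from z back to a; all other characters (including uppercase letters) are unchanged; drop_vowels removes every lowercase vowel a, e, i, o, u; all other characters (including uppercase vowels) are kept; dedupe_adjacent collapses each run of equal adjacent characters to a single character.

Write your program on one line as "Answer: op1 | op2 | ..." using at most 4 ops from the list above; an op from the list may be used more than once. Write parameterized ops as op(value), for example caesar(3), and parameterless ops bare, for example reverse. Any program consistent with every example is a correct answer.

caesar(9) | dedupe_adjacent | drop_vowels | reverse

Check, running the answer program on each example:
  "gmzhhnwbcn" -> "pviqqwfklw" -> "pviqwfklw" -> "pvqwfklw" -> "wlkfwqvp"
  "vgeeeilh" -> "epnnnruq" -> "epnruq" -> "pnrq" -> "qrnp"
  "qczpna" -> "zliywj" -> "zliywj" -> "zlywj" -> "jwylz"
  "qybcqnsgkrnv" -> "zhklzwbptawe" -> "zhklzwbptawe" -> "zhklzwbptw" -> "wtpbwzlkhz"
  "tkkyb" -> "ctthk" -> "cthk" -> "cthk" -> "khtc"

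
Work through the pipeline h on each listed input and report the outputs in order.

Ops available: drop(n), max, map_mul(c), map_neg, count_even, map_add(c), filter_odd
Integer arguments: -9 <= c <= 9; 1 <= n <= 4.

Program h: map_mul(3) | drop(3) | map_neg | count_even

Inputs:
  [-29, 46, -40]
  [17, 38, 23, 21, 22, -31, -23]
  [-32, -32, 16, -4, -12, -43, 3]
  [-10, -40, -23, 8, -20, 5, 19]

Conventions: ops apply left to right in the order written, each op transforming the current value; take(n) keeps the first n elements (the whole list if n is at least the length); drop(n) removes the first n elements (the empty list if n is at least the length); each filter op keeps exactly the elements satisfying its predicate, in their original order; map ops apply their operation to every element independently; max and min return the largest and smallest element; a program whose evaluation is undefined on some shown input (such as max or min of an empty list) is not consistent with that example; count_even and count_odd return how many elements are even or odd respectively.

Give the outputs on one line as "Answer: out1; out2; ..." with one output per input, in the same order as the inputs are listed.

Execution, op by op:
  [-29, 46, -40] -> [-87, 138, -120] -> [] -> [] -> 0
  [17, 38, 23, 21, 22, -31, -23] -> [51, 114, 69, 63, 66, -93, -69] -> [63, 66, -93, -69] -> [-63, -66, 93, 69] -> 1
  [-32, -32, 16, -4, -12, -43, 3] -> [-96, -96, 48, -12, -36, -129, 9] -> [-12, -36, -129, 9] -> [12, 36, 129, -9] -> 2
  [-10, -40, -23, 8, -20, 5, 19] -> [-30, -120, -69, 24, -60, 15, 57] -> [24, -60, 15, 57] -> [-24, 60, -15, -57] -> 2

0; 1; 2; 2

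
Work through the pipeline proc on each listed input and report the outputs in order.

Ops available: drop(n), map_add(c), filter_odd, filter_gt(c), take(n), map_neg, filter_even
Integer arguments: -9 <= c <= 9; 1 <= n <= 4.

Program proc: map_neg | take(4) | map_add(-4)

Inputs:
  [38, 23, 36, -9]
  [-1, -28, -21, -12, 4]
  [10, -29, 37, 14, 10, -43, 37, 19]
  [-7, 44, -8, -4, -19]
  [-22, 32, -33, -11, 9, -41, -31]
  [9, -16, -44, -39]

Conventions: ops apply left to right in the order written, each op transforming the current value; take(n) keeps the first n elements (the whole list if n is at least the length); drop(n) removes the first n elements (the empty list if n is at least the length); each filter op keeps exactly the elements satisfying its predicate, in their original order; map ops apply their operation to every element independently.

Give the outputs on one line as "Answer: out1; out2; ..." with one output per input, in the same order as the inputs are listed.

Execution, op by op:
  [38, 23, 36, -9] -> [-38, -23, -36, 9] -> [-38, -23, -36, 9] -> [-42, -27, -40, 5]
  [-1, -28, -21, -12, 4] -> [1, 28, 21, 12, -4] -> [1, 28, 21, 12] -> [-3, 24, 17, 8]
  [10, -29, 37, 14, 10, -43, 37, 19] -> [-10, 29, -37, -14, -10, 43, -37, -19] -> [-10, 29, -37, -14] -> [-14, 25, -41, -18]
  [-7, 44, -8, -4, -19] -> [7, -44, 8, 4, 19] -> [7, -44, 8, 4] -> [3, -48, 4, 0]
  [-22, 32, -33, -11, 9, -41, -31] -> [22, -32, 33, 11, -9, 41, 31] -> [22, -32, 33, 11] -> [18, -36, 29, 7]
  [9, -16, -44, -39] -> [-9, 16, 44, 39] -> [-9, 16, 44, 39] -> [-13, 12, 40, 35]

[-42, -27, -40, 5]; [-3, 24, 17, 8]; [-14, 25, -41, -18]; [3, -48, 4, 0]; [18, -36, 29, 7]; [-13, 12, 40, 35]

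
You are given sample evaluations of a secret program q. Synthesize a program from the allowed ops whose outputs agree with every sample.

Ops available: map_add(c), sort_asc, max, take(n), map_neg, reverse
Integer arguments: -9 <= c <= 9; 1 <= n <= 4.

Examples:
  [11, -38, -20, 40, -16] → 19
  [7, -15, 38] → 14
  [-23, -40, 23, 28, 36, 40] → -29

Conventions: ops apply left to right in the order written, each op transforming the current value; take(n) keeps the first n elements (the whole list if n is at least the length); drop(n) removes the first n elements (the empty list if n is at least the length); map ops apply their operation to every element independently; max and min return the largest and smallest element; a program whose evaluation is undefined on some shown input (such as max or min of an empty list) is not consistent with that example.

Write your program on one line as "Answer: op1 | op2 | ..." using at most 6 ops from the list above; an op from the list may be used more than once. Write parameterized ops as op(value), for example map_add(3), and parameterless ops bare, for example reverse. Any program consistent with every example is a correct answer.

map_neg | reverse | take(3) | reverse | map_add(-1) | max

Check, running the answer program on each example:
  [11, -38, -20, 40, -16] -> [-11, 38, 20, -40, 16] -> [16, -40, 20, 38, -11] -> [16, -40, 20] -> [20, -40, 16] -> [19, -41, 15] -> 19
  [7, -15, 38] -> [-7, 15, -38] -> [-38, 15, -7] -> [-38, 15, -7] -> [-7, 15, -38] -> [-8, 14, -39] -> 14
  [-23, -40, 23, 28, 36, 40] -> [23, 40, -23, -28, -36, -40] -> [-40, -36, -28, -23, 40, 23] -> [-40, -36, -28] -> [-28, -36, -40] -> [-29, -37, -41] -> -29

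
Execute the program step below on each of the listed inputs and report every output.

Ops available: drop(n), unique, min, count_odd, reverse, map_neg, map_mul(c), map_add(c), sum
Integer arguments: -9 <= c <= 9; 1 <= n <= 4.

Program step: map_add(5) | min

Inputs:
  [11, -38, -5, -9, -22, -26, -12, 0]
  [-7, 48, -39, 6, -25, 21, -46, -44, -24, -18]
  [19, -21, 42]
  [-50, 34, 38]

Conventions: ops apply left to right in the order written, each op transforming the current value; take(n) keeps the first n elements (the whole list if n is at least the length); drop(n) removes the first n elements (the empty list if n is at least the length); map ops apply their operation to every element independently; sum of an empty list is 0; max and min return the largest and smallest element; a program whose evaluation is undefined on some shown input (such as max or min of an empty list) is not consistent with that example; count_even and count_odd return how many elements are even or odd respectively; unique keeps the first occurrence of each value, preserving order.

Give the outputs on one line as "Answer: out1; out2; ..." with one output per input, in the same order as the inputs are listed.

-33; -41; -16; -45

Execution, op by op:
  [11, -38, -5, -9, -22, -26, -12, 0] -> [16, -33, 0, -4, -17, -21, -7, 5] -> -33
  [-7, 48, -39, 6, -25, 21, -46, -44, -24, -18] -> [-2, 53, -34, 11, -20, 26, -41, -39, -19, -13] -> -41
  [19, -21, 42] -> [24, -16, 47] -> -16
  [-50, 34, 38] -> [-45, 39, 43] -> -45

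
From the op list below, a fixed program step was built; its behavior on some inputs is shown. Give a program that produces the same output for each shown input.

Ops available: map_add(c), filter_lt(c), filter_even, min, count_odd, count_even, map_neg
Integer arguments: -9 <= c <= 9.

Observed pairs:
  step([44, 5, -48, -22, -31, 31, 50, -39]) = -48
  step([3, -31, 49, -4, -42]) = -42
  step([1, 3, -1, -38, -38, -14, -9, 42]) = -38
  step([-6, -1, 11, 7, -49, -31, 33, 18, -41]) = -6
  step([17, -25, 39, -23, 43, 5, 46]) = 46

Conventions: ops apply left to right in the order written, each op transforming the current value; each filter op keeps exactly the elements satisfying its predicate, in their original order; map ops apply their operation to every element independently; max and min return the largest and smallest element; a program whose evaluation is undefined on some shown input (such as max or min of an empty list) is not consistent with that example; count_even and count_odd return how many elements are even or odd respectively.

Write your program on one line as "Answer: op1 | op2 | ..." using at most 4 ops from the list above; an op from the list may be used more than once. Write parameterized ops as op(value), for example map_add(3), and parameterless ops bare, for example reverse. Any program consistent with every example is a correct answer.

map_neg | filter_even | map_neg | min

Check, running the answer program on each example:
  [44, 5, -48, -22, -31, 31, 50, -39] -> [-44, -5, 48, 22, 31, -31, -50, 39] -> [-44, 48, 22, -50] -> [44, -48, -22, 50] -> -48
  [3, -31, 49, -4, -42] -> [-3, 31, -49, 4, 42] -> [4, 42] -> [-4, -42] -> -42
  [1, 3, -1, -38, -38, -14, -9, 42] -> [-1, -3, 1, 38, 38, 14, 9, -42] -> [38, 38, 14, -42] -> [-38, -38, -14, 42] -> -38
  [-6, -1, 11, 7, -49, -31, 33, 18, -41] -> [6, 1, -11, -7, 49, 31, -33, -18, 41] -> [6, -18] -> [-6, 18] -> -6
  [17, -25, 39, -23, 43, 5, 46] -> [-17, 25, -39, 23, -43, -5, -46] -> [-46] -> [46] -> 46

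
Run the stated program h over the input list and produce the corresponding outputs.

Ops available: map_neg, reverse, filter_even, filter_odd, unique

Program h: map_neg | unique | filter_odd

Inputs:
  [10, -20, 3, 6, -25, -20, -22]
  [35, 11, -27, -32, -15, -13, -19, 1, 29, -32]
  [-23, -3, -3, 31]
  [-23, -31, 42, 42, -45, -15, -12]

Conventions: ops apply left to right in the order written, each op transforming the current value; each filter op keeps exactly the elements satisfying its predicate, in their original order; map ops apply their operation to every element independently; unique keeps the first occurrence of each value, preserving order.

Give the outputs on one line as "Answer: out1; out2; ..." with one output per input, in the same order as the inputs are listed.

Execution, op by op:
  [10, -20, 3, 6, -25, -20, -22] -> [-10, 20, -3, -6, 25, 20, 22] -> [-10, 20, -3, -6, 25, 22] -> [-3, 25]
  [35, 11, -27, -32, -15, -13, -19, 1, 29, -32] -> [-35, -11, 27, 32, 15, 13, 19, -1, -29, 32] -> [-35, -11, 27, 32, 15, 13, 19, -1, -29] -> [-35, -11, 27, 15, 13, 19, -1, -29]
  [-23, -3, -3, 31] -> [23, 3, 3, -31] -> [23, 3, -31] -> [23, 3, -31]
  [-23, -31, 42, 42, -45, -15, -12] -> [23, 31, -42, -42, 45, 15, 12] -> [23, 31, -42, 45, 15, 12] -> [23, 31, 45, 15]

[-3, 25]; [-35, -11, 27, 15, 13, 19, -1, -29]; [23, 3, -31]; [23, 31, 45, 15]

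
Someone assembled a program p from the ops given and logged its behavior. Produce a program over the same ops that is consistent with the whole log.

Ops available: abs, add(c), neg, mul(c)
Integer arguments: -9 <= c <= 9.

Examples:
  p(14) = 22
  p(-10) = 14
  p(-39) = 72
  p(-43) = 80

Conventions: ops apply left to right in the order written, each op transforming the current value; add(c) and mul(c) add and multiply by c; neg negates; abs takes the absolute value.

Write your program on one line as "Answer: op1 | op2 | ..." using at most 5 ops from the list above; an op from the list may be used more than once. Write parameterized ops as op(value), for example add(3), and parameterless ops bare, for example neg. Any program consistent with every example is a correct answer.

abs | add(-3) | neg | mul(-2)

Check, running the answer program on each example:
  14 -> 14 -> 11 -> -11 -> 22
  -10 -> 10 -> 7 -> -7 -> 14
  -39 -> 39 -> 36 -> -36 -> 72
  -43 -> 43 -> 40 -> -40 -> 80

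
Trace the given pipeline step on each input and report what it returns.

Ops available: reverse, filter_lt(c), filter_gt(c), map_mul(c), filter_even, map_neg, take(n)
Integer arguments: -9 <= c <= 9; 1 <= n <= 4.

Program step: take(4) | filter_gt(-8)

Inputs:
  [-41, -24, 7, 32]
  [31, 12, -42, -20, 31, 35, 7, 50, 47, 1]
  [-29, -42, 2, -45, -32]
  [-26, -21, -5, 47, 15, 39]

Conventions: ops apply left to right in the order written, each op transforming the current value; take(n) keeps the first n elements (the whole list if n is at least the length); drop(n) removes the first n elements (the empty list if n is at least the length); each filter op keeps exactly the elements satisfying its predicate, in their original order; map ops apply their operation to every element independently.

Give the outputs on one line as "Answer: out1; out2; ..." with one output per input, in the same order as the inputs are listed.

Execution, op by op:
  [-41, -24, 7, 32] -> [-41, -24, 7, 32] -> [7, 32]
  [31, 12, -42, -20, 31, 35, 7, 50, 47, 1] -> [31, 12, -42, -20] -> [31, 12]
  [-29, -42, 2, -45, -32] -> [-29, -42, 2, -45] -> [2]
  [-26, -21, -5, 47, 15, 39] -> [-26, -21, -5, 47] -> [-5, 47]

[7, 32]; [31, 12]; [2]; [-5, 47]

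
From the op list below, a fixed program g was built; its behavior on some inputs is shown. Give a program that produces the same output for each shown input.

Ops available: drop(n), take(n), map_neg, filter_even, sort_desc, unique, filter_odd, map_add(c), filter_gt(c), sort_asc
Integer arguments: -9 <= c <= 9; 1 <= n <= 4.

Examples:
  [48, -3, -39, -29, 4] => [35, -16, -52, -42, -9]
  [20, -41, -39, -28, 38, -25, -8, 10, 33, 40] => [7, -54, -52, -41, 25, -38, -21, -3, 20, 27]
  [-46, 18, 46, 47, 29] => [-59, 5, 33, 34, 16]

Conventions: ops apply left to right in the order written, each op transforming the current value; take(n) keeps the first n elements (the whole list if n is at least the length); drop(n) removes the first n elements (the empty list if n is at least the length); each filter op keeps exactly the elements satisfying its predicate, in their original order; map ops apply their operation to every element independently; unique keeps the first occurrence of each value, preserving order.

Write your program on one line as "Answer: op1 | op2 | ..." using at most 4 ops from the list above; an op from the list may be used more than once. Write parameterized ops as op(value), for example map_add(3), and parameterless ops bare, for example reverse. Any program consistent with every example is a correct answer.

map_neg | map_add(9) | map_add(4) | map_neg

Check, running the answer program on each example:
  [48, -3, -39, -29, 4] -> [-48, 3, 39, 29, -4] -> [-39, 12, 48, 38, 5] -> [-35, 16, 52, 42, 9] -> [35, -16, -52, -42, -9]
  [20, -41, -39, -28, 38, -25, -8, 10, 33, 40] -> [-20, 41, 39, 28, -38, 25, 8, -10, -33, -40] -> [-11, 50, 48, 37, -29, 34, 17, -1, -24, -31] -> [-7, 54, 52, 41, -25, 38, 21, 3, -20, -27] -> [7, -54, -52, -41, 25, -38, -21, -3, 20, 27]
  [-46, 18, 46, 47, 29] -> [46, -18, -46, -47, -29] -> [55, -9, -37, -38, -20] -> [59, -5, -33, -34, -16] -> [-59, 5, 33, 34, 16]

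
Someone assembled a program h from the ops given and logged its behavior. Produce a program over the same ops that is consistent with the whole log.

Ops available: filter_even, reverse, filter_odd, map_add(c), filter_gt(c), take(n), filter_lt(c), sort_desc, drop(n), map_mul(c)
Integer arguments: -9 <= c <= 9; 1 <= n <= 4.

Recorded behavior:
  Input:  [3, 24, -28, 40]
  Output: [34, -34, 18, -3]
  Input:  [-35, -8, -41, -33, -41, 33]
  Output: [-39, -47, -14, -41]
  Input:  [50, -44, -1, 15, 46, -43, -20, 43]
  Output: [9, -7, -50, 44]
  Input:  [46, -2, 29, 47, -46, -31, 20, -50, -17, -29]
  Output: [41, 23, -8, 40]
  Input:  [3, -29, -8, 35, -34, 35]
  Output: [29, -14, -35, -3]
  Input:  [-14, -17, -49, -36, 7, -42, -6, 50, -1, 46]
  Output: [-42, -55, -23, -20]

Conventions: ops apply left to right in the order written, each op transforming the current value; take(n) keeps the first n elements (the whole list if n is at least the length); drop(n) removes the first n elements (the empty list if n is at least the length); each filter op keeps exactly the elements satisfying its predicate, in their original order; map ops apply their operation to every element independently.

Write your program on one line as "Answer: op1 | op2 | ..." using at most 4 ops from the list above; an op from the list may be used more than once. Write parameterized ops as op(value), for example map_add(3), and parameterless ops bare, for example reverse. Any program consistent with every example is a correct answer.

take(4) | map_add(-6) | reverse

Check, running the answer program on each example:
  [3, 24, -28, 40] -> [3, 24, -28, 40] -> [-3, 18, -34, 34] -> [34, -34, 18, -3]
  [-35, -8, -41, -33, -41, 33] -> [-35, -8, -41, -33] -> [-41, -14, -47, -39] -> [-39, -47, -14, -41]
  [50, -44, -1, 15, 46, -43, -20, 43] -> [50, -44, -1, 15] -> [44, -50, -7, 9] -> [9, -7, -50, 44]
  [46, -2, 29, 47, -46, -31, 20, -50, -17, -29] -> [46, -2, 29, 47] -> [40, -8, 23, 41] -> [41, 23, -8, 40]
  [3, -29, -8, 35, -34, 35] -> [3, -29, -8, 35] -> [-3, -35, -14, 29] -> [29, -14, -35, -3]
  [-14, -17, -49, -36, 7, -42, -6, 50, -1, 46] -> [-14, -17, -49, -36] -> [-20, -23, -55, -42] -> [-42, -55, -23, -20]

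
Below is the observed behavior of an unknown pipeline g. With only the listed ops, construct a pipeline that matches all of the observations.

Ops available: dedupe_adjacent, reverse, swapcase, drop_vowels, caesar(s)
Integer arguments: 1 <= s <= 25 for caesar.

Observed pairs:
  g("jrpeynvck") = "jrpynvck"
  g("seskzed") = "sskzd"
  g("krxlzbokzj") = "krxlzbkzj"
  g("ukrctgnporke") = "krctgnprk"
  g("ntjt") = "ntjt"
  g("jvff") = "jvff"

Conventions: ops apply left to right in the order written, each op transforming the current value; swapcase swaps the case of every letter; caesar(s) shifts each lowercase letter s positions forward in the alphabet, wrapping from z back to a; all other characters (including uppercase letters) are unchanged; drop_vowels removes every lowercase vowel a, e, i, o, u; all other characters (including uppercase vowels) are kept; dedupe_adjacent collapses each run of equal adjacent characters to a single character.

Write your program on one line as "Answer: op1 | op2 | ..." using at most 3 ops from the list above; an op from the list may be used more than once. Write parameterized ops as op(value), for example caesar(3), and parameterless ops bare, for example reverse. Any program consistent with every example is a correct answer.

reverse | drop_vowels | reverse

Check, running the answer program on each example:
  "jrpeynvck" -> "kcvnyeprj" -> "kcvnyprj" -> "jrpynvck"
  "seskzed" -> "dezkses" -> "dzkss" -> "sskzd"
  "krxlzbokzj" -> "jzkobzlxrk" -> "jzkbzlxrk" -> "krxlzbkzj"
  "ukrctgnporke" -> "ekropngtcrku" -> "krpngtcrk" -> "krctgnprk"
  "ntjt" -> "tjtn" -> "tjtn" -> "ntjt"
  "jvff" -> "ffvj" -> "ffvj" -> "jvff"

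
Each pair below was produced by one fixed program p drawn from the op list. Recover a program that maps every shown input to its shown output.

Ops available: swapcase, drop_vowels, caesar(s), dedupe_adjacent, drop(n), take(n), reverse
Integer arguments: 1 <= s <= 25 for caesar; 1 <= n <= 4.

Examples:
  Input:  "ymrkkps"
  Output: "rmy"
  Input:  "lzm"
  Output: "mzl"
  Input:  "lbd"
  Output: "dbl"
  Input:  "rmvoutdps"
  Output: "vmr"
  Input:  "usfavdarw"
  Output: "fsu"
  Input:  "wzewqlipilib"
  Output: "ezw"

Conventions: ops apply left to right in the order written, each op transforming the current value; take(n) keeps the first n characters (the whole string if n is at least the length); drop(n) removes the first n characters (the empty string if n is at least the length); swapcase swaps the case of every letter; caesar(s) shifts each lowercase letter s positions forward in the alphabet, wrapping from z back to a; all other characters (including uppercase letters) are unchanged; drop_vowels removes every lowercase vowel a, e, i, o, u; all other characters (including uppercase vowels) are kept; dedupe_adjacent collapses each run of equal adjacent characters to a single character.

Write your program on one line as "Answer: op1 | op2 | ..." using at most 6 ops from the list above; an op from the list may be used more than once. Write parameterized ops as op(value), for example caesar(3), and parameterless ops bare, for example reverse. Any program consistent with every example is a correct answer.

take(4) | swapcase | take(3) | reverse | swapcase

Check, running the answer program on each example:
  "ymrkkps" -> "ymrk" -> "YMRK" -> "YMR" -> "RMY" -> "rmy"
  "lzm" -> "lzm" -> "LZM" -> "LZM" -> "MZL" -> "mzl"
  "lbd" -> "lbd" -> "LBD" -> "LBD" -> "DBL" -> "dbl"
  "rmvoutdps" -> "rmvo" -> "RMVO" -> "RMV" -> "VMR" -> "vmr"
  "usfavdarw" -> "usfa" -> "USFA" -> "USF" -> "FSU" -> "fsu"
  "wzewqlipilib" -> "wzew" -> "WZEW" -> "WZE" -> "EZW" -> "ezw"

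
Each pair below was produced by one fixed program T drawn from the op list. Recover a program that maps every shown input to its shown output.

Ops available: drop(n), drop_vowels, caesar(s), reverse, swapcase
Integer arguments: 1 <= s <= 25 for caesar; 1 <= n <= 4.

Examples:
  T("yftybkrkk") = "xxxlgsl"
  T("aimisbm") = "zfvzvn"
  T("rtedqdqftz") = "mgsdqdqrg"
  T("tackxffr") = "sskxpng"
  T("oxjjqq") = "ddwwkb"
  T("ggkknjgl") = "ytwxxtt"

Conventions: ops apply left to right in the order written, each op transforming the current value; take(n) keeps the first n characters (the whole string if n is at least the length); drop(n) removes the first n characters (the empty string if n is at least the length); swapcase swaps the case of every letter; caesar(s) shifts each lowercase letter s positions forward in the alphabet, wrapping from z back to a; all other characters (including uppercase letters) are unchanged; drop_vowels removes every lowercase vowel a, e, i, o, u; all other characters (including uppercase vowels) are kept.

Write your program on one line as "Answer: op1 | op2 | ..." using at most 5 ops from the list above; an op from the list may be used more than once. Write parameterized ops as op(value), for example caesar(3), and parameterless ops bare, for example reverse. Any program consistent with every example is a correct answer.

caesar(2) | reverse | caesar(11) | drop_vowels

Check, running the answer program on each example:
  "yftybkrkk" -> "ahvadmtmm" -> "mmtmdavha" -> "xxexolgsl" -> "xxxlgsl"
  "aimisbm" -> "ckokudo" -> "odukokc" -> "zofvzvn" -> "zfvzvn"
  "rtedqdqftz" -> "tvgfsfshvb" -> "bvhsfsfgvt" -> "mgsdqdqrge" -> "mgsdqdqrg"
  "tackxffr" -> "vcemzhht" -> "thhzmecv" -> "esskxpng" -> "sskxpng"
  "oxjjqq" -> "qzllss" -> "ssllzq" -> "ddwwkb" -> "ddwwkb"
  "ggkknjgl" -> "iimmplin" -> "nilpmmii" -> "ytwaxxtt" -> "ytwxxtt"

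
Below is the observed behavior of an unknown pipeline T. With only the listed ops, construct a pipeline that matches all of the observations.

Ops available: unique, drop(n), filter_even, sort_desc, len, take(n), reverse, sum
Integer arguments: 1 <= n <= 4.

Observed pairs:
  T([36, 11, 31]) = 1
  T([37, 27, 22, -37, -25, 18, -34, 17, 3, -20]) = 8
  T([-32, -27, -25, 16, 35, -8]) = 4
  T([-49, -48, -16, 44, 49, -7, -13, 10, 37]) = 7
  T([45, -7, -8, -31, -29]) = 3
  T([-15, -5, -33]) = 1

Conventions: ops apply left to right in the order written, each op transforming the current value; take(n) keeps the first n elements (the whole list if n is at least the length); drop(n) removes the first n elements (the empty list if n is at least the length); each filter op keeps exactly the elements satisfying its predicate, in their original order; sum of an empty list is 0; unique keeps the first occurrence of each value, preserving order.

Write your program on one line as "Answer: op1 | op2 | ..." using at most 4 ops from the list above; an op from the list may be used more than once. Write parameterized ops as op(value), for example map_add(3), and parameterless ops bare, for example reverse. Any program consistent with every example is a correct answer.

reverse | drop(2) | len

Check, running the answer program on each example:
  [36, 11, 31] -> [31, 11, 36] -> [36] -> 1
  [37, 27, 22, -37, -25, 18, -34, 17, 3, -20] -> [-20, 3, 17, -34, 18, -25, -37, 22, 27, 37] -> [17, -34, 18, -25, -37, 22, 27, 37] -> 8
  [-32, -27, -25, 16, 35, -8] -> [-8, 35, 16, -25, -27, -32] -> [16, -25, -27, -32] -> 4
  [-49, -48, -16, 44, 49, -7, -13, 10, 37] -> [37, 10, -13, -7, 49, 44, -16, -48, -49] -> [-13, -7, 49, 44, -16, -48, -49] -> 7
  [45, -7, -8, -31, -29] -> [-29, -31, -8, -7, 45] -> [-8, -7, 45] -> 3
  [-15, -5, -33] -> [-33, -5, -15] -> [-15] -> 1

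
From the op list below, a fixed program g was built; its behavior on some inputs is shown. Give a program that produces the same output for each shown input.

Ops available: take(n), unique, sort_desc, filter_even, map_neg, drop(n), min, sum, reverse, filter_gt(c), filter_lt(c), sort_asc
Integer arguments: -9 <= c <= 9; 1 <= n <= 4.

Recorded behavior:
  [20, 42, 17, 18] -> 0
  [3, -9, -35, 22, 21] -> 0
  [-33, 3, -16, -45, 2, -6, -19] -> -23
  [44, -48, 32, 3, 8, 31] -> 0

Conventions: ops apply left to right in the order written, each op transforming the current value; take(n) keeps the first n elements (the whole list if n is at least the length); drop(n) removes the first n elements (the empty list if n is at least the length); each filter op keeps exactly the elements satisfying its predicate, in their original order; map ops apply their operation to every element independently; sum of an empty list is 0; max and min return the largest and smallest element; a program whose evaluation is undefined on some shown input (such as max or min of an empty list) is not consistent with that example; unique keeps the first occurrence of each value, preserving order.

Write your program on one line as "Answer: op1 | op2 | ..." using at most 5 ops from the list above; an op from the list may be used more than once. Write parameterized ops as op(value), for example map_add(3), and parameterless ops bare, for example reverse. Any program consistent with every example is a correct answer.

drop(4) | sort_asc | sort_desc | filter_lt(7) | sum

Check, running the answer program on each example:
  [20, 42, 17, 18] -> [] -> [] -> [] -> [] -> 0
  [3, -9, -35, 22, 21] -> [21] -> [21] -> [21] -> [] -> 0
  [-33, 3, -16, -45, 2, -6, -19] -> [2, -6, -19] -> [-19, -6, 2] -> [2, -6, -19] -> [2, -6, -19] -> -23
  [44, -48, 32, 3, 8, 31] -> [8, 31] -> [8, 31] -> [31, 8] -> [] -> 0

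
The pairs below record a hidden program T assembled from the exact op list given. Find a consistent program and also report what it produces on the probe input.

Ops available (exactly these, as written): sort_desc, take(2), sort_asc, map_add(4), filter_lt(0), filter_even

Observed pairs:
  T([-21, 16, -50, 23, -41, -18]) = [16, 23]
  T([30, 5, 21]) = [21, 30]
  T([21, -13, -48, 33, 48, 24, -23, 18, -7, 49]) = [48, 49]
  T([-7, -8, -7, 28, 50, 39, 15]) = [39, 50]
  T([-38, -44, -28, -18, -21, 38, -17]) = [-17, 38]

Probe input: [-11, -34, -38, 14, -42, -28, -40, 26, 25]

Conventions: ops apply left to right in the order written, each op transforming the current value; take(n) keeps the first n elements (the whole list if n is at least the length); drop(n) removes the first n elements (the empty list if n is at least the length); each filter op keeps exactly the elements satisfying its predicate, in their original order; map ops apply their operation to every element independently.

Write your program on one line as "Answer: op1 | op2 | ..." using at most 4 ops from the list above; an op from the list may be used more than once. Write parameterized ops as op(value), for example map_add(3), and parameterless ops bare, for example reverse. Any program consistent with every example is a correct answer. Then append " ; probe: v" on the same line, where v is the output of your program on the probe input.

sort_desc | take(2) | sort_asc ; probe: [25, 26]

Check, running the answer program on each example:
  [-21, 16, -50, 23, -41, -18] -> [23, 16, -18, -21, -41, -50] -> [23, 16] -> [16, 23]
  [30, 5, 21] -> [30, 21, 5] -> [30, 21] -> [21, 30]
  [21, -13, -48, 33, 48, 24, -23, 18, -7, 49] -> [49, 48, 33, 24, 21, 18, -7, -13, -23, -48] -> [49, 48] -> [48, 49]
  [-7, -8, -7, 28, 50, 39, 15] -> [50, 39, 28, 15, -7, -7, -8] -> [50, 39] -> [39, 50]
  [-38, -44, -28, -18, -21, 38, -17] -> [38, -17, -18, -21, -28, -38, -44] -> [38, -17] -> [-17, 38]
  probe: [-11, -34, -38, 14, -42, -28, -40, 26, 25] -> [26, 25, 14, -11, -28, -34, -38, -40, -42] -> [26, 25] -> [25, 26]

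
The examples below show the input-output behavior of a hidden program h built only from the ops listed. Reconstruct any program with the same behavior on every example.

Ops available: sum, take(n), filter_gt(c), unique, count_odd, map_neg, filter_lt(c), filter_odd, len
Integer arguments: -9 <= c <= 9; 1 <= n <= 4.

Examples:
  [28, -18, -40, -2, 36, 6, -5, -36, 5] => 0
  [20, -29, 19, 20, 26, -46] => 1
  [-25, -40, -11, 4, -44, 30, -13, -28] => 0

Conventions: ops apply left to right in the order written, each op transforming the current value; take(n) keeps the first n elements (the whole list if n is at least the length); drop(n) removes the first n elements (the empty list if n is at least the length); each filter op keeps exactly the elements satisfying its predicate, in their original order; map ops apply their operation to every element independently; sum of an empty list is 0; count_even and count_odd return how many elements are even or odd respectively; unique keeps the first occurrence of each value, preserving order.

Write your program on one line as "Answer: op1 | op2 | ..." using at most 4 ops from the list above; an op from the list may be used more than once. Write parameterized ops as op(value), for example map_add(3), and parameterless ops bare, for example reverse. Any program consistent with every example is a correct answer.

unique | filter_odd | filter_gt(7) | count_odd

Check, running the answer program on each example:
  [28, -18, -40, -2, 36, 6, -5, -36, 5] -> [28, -18, -40, -2, 36, 6, -5, -36, 5] -> [-5, 5] -> [] -> 0
  [20, -29, 19, 20, 26, -46] -> [20, -29, 19, 26, -46] -> [-29, 19] -> [19] -> 1
  [-25, -40, -11, 4, -44, 30, -13, -28] -> [-25, -40, -11, 4, -44, 30, -13, -28] -> [-25, -11, -13] -> [] -> 0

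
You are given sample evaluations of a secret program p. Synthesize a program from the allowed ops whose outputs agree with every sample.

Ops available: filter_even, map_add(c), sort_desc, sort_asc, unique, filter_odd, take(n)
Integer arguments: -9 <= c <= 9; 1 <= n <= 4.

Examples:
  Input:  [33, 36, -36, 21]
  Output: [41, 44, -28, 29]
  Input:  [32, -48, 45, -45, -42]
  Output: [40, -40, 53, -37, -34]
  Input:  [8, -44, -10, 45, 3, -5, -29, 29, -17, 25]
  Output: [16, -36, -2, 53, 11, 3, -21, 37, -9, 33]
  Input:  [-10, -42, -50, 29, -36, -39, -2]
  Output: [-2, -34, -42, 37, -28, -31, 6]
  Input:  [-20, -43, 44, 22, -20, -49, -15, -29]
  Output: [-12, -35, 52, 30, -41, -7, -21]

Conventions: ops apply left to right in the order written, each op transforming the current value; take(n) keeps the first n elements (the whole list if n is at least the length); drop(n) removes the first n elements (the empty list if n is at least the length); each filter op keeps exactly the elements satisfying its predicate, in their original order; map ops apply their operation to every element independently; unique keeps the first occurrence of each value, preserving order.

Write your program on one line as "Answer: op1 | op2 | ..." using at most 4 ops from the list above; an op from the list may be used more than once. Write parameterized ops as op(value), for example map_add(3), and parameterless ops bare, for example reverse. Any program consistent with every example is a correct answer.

map_add(-1) | map_add(9) | unique

Check, running the answer program on each example:
  [33, 36, -36, 21] -> [32, 35, -37, 20] -> [41, 44, -28, 29] -> [41, 44, -28, 29]
  [32, -48, 45, -45, -42] -> [31, -49, 44, -46, -43] -> [40, -40, 53, -37, -34] -> [40, -40, 53, -37, -34]
  [8, -44, -10, 45, 3, -5, -29, 29, -17, 25] -> [7, -45, -11, 44, 2, -6, -30, 28, -18, 24] -> [16, -36, -2, 53, 11, 3, -21, 37, -9, 33] -> [16, -36, -2, 53, 11, 3, -21, 37, -9, 33]
  [-10, -42, -50, 29, -36, -39, -2] -> [-11, -43, -51, 28, -37, -40, -3] -> [-2, -34, -42, 37, -28, -31, 6] -> [-2, -34, -42, 37, -28, -31, 6]
  [-20, -43, 44, 22, -20, -49, -15, -29] -> [-21, -44, 43, 21, -21, -50, -16, -30] -> [-12, -35, 52, 30, -12, -41, -7, -21] -> [-12, -35, 52, 30, -41, -7, -21]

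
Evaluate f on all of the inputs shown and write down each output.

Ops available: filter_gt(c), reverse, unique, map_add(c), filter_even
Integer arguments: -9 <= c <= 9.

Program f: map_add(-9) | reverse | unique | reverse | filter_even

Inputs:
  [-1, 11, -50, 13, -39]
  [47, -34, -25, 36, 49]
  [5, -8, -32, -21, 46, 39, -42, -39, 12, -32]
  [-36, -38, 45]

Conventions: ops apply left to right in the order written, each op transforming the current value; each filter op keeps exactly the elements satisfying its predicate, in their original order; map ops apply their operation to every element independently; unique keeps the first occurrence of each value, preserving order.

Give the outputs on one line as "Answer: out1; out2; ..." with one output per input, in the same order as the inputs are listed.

Execution, op by op:
  [-1, 11, -50, 13, -39] -> [-10, 2, -59, 4, -48] -> [-48, 4, -59, 2, -10] -> [-48, 4, -59, 2, -10] -> [-10, 2, -59, 4, -48] -> [-10, 2, 4, -48]
  [47, -34, -25, 36, 49] -> [38, -43, -34, 27, 40] -> [40, 27, -34, -43, 38] -> [40, 27, -34, -43, 38] -> [38, -43, -34, 27, 40] -> [38, -34, 40]
  [5, -8, -32, -21, 46, 39, -42, -39, 12, -32] -> [-4, -17, -41, -30, 37, 30, -51, -48, 3, -41] -> [-41, 3, -48, -51, 30, 37, -30, -41, -17, -4] -> [-41, 3, -48, -51, 30, 37, -30, -17, -4] -> [-4, -17, -30, 37, 30, -51, -48, 3, -41] -> [-4, -30, 30, -48]
  [-36, -38, 45] -> [-45, -47, 36] -> [36, -47, -45] -> [36, -47, -45] -> [-45, -47, 36] -> [36]

[-10, 2, 4, -48]; [38, -34, 40]; [-4, -30, 30, -48]; [36]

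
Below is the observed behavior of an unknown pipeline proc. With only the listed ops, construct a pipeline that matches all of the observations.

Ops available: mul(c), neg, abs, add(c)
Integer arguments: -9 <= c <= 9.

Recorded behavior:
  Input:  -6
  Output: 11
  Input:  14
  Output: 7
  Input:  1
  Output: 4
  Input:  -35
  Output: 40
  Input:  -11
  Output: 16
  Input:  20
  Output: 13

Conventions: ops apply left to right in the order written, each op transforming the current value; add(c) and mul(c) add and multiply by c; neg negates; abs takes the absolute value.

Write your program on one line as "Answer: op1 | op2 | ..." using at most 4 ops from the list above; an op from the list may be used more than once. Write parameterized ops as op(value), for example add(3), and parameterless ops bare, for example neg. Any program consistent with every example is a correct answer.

add(-6) | abs | add(-1)

Check, running the answer program on each example:
  -6 -> -12 -> 12 -> 11
  14 -> 8 -> 8 -> 7
  1 -> -5 -> 5 -> 4
  -35 -> -41 -> 41 -> 40
  -11 -> -17 -> 17 -> 16
  20 -> 14 -> 14 -> 13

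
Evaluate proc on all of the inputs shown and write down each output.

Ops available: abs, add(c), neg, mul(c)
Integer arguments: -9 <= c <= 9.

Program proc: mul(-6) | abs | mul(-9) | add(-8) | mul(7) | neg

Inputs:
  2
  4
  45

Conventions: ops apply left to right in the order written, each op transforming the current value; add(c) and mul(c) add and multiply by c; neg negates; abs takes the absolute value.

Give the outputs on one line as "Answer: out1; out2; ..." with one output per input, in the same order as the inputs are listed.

812; 1568; 17066

Execution, op by op:
  2 -> -12 -> 12 -> -108 -> -116 -> -812 -> 812
  4 -> -24 -> 24 -> -216 -> -224 -> -1568 -> 1568
  45 -> -270 -> 270 -> -2430 -> -2438 -> -17066 -> 17066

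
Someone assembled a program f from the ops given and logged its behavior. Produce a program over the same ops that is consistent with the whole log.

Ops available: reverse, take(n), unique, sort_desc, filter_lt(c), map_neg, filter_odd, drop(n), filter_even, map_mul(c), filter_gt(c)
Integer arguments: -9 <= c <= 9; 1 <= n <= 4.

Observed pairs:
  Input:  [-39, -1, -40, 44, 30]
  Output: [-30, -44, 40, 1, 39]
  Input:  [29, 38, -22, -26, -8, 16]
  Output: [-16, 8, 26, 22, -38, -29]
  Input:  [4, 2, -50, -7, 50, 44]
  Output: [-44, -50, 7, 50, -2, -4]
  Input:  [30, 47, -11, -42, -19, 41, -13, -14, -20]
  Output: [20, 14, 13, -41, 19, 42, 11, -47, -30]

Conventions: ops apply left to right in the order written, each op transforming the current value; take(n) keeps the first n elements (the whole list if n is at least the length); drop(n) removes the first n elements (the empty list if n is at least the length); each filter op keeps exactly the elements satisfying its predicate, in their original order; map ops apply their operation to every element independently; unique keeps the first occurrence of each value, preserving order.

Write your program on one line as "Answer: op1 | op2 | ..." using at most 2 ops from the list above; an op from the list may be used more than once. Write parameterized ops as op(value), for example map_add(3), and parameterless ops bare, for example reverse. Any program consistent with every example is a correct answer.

map_neg | reverse

Check, running the answer program on each example:
  [-39, -1, -40, 44, 30] -> [39, 1, 40, -44, -30] -> [-30, -44, 40, 1, 39]
  [29, 38, -22, -26, -8, 16] -> [-29, -38, 22, 26, 8, -16] -> [-16, 8, 26, 22, -38, -29]
  [4, 2, -50, -7, 50, 44] -> [-4, -2, 50, 7, -50, -44] -> [-44, -50, 7, 50, -2, -4]
  [30, 47, -11, -42, -19, 41, -13, -14, -20] -> [-30, -47, 11, 42, 19, -41, 13, 14, 20] -> [20, 14, 13, -41, 19, 42, 11, -47, -30]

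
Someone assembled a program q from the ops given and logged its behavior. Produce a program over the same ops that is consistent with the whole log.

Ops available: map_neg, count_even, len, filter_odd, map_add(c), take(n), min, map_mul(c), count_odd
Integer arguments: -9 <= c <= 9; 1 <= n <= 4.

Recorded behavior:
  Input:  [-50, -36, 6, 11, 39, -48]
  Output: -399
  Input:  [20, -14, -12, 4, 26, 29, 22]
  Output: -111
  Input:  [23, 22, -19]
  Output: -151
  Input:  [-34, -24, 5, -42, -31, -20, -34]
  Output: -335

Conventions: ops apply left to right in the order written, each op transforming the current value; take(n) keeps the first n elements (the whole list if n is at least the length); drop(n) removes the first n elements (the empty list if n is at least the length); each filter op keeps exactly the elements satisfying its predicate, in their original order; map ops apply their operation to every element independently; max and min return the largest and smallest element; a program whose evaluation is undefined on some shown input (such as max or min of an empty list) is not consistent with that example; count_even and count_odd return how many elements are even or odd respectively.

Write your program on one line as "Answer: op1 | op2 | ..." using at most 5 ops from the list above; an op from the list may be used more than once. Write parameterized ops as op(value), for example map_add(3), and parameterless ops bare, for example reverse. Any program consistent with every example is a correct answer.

map_neg | map_mul(8) | map_neg | map_add(1) | min

Check, running the answer program on each example:
  [-50, -36, 6, 11, 39, -48] -> [50, 36, -6, -11, -39, 48] -> [400, 288, -48, -88, -312, 384] -> [-400, -288, 48, 88, 312, -384] -> [-399, -287, 49, 89, 313, -383] -> -399
  [20, -14, -12, 4, 26, 29, 22] -> [-20, 14, 12, -4, -26, -29, -22] -> [-160, 112, 96, -32, -208, -232, -176] -> [160, -112, -96, 32, 208, 232, 176] -> [161, -111, -95, 33, 209, 233, 177] -> -111
  [23, 22, -19] -> [-23, -22, 19] -> [-184, -176, 152] -> [184, 176, -152] -> [185, 177, -151] -> -151
  [-34, -24, 5, -42, -31, -20, -34] -> [34, 24, -5, 42, 31, 20, 34] -> [272, 192, -40, 336, 248, 160, 272] -> [-272, -192, 40, -336, -248, -160, -272] -> [-271, -191, 41, -335, -247, -159, -271] -> -335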